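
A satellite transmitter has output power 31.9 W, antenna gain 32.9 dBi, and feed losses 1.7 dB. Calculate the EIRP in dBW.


Pt = 31.9 W = 15.0379 dBW
EIRP = Pt_dBW + Gt - losses = 15.0379 + 32.9 - 1.7 = 46.2379 dBW

46.2379 dBW


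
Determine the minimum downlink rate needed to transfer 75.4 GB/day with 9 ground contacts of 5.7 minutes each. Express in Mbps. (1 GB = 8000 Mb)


total contact time = 9 * 5.7 * 60 = 3078.0000 s
data = 75.4 GB = 603200.0000 Mb
rate = 603200.0000 / 3078.0000 = 195.9714 Mbps

195.9714 Mbps


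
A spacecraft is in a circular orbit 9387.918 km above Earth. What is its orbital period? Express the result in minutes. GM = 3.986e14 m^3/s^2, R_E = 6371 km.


r = 15758.9180 km = 1.5758918e+07 m
T = 2*pi*sqrt(r^3/mu) = 2*pi*sqrt(3.9136248e+21 / 3.986e14)
T = 19687.9644 s = 328.1327 min

328.1327 minutes


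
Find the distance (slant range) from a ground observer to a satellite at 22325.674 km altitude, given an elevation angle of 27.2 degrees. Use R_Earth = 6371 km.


h = 22325.674 km, el = 27.2 deg
d = -R_E*sin(el) + sqrt((R_E*sin(el))^2 + 2*R_E*h + h^2)
d = -6371.0000*sin(0.4747296) + sqrt((6371.0000*0.4570979)^2 + 2*6371.0000*22325.674 + 22325.674^2)
d = 25219.4874 km

25219.4874 km


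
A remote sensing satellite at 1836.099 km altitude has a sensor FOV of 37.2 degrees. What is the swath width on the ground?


FOV = 37.2 deg = 0.6492625 rad
swath = 2 * alt * tan(FOV/2) = 2 * 1836.099 * tan(0.3246312)
swath = 2 * 1836.099 * 0.3365372
swath = 1235.8312 km

1235.8312 km


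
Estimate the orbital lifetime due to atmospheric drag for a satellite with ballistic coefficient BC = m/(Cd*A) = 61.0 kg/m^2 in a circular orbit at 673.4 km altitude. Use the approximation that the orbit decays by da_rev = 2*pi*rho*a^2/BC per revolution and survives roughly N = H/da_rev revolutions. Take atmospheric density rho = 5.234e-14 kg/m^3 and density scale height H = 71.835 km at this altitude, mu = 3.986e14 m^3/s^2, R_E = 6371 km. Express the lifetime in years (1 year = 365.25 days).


a = R_E + alt = 7044.4000 km = 7.0444e+06 m
da_rev = 2*pi*rho*a^2/BC = 2*pi*5.234e-14*(7.0444e+06)^2/61.0 = 0.267529556 m per revolution
N = H/da_rev = 71835.0000 m / 0.267529556 m = 268512.3884 revolutions
P = 2*pi*sqrt(a^3/mu) = 5884.0619 s
lifetime = N*P = 268512.3884 * 5884.0619 = 1.5799435e+09 s = 18286.3833 days
years = 18286.3833 / 365.25 = 50.0654 years

50.0654 years


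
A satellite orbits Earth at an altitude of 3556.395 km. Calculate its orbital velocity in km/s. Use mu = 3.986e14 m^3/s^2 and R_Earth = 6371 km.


r = R_E + alt = 6371.0 + 3556.395 = 9927.3950 km = 9.927395e+06 m
v = sqrt(mu/r) = sqrt(3.986e14 / 9.927395e+06) = 6336.5227 m/s = 6.3365 km/s

6.3365 km/s


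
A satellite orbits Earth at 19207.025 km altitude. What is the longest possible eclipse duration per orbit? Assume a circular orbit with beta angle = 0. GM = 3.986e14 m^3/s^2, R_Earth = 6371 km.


r = 25578.0250 km
T = 678.5166 min
Eclipse fraction = arcsin(R_E/r)/pi = arcsin(6371.0000/25578.0250)/pi
= arcsin(0.249081)/pi = 0.08012854
Eclipse duration = 0.08012854 * 678.5166 = 54.3685 min

54.3685 minutes


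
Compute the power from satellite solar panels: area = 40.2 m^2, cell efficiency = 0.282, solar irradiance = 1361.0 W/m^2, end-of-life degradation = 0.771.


P = area * eta * S * degradation
P = 40.2 * 0.282 * 1361.0 * 0.771
P = 11895.6359 W

11895.6359 W


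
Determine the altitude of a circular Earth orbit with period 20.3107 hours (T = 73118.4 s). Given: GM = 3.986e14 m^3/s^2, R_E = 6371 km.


T = 73118.4 s
r = (mu*T^2/(4*pi^2))^(1/3) = (3.986e14 * 73118.4^2 / (4*pi^2))^(1/3)
r = 3.7792908e+07 m = 37792.9076 km
alt = r - R_E = 37792.9076 - 6371 = 31421.9076 km

31421.9076 km


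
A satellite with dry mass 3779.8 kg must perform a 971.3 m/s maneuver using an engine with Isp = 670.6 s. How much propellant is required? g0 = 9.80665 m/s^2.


ve = Isp * g0 = 670.6 * 9.80665 = 6576.339490 m/s
mass ratio = exp(dv/ve) = exp(971.3/6576.339490) = 1.15916063
m_prop = m_dry * (mr - 1) = 3779.8 * (1.15916063 - 1)
m_prop = 601.5953 kg

601.5953 kg


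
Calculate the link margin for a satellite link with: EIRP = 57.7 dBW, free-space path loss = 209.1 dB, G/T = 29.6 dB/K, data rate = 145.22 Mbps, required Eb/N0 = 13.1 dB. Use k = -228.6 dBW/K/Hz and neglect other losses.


C/N0 = EIRP - FSPL + G/T - k = 57.7 - 209.1 + 29.6 - (-228.6)
C/N0 = 106.8000 dB-Hz
R_b = 145.22 Mbps = 1.4522e+08 bps -> 10*log10(R_b) = 81.6203 dB-Hz
Eb/N0 = C/N0 - 10*log10(R_b) = 106.8000 - 81.6203 = 25.1797 dB
Margin = Eb/N0 - Eb/N0_req = 25.1797 - 13.1 = 12.0797 dB (link closes)

12.0797 dB


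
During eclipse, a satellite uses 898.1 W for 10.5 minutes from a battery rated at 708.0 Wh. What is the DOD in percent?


E_used = P * t / 60 = 898.1 * 10.5 / 60 = 157.1675 Wh
DOD = E_used / E_total * 100 = 157.1675 / 708.0 * 100
DOD = 22.1988 %

22.1988 %


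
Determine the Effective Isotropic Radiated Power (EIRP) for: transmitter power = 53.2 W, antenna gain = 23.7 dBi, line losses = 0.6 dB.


Pt = 53.2 W = 17.2591 dBW
EIRP = Pt_dBW + Gt - losses = 17.2591 + 23.7 - 0.6 = 40.3591 dBW

40.3591 dBW


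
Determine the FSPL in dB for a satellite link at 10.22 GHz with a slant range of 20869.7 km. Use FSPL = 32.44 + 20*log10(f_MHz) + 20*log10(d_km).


f = 10.22 GHz = 10220.0000 MHz
d = 20869.7 km
FSPL = 32.44 + 20*log10(10220.0000) + 20*log10(20869.7)
FSPL = 32.44 + 80.1890 + 86.3903
FSPL = 199.0193 dB

199.0193 dB


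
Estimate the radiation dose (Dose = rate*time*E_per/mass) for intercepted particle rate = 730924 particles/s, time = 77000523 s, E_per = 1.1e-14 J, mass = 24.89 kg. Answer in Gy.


Total energy deposited = rate * time * E_per
  = 730924 * 77000523 * 1.1e-14 = 0.6190968 J
Dose = E_total / mass = 0.6190968 / 24.89
Dose = 0.02487332 Gy

0.0249 Gy


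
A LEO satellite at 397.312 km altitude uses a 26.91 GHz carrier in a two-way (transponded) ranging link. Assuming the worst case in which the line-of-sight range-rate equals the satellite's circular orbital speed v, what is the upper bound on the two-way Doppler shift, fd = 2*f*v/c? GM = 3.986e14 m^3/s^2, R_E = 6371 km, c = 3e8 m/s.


r = 6.768312e+06 m
v = sqrt(mu/r) = 7674.1178 m/s (worst-case radial velocity)
f = 26.91 GHz = 2.691e+10 Hz
fd = 2*f*v/c = 2*2.691e+10*7674.1178/3.0e+08
fd = 1.3767367e+06 Hz

1.3767e+06 Hz


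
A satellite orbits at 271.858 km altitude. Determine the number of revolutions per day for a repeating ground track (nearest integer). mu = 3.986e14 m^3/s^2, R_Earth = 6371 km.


r = 6.642858e+06 m
T = 2*pi*sqrt(r^3/mu) = 5388.1996 s = 89.8033 min
revs/day = 1440 / 89.8033 = 16.0350
Rounded: 16 revolutions per day

16 revolutions per day


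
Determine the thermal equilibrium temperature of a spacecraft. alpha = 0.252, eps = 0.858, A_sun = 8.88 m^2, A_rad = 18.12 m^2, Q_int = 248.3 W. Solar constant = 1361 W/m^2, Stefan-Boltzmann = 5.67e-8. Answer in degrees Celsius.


Numerator = alpha*S*A_sun + Q_int = 0.252*1361*8.88 + 248.3 = 3293.8914 W
Denominator = eps*sigma*A_rad = 0.858*5.67e-8*18.12 = 8.8151263e-07 W/K^4
T^4 = 3.7366355e+09 K^4
T = 247.2408 K = -25.9092 C

-25.9092 degrees Celsius


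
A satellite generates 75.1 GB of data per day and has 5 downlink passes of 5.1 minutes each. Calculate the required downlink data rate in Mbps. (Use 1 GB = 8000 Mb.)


total contact time = 5 * 5.1 * 60 = 1530.0000 s
data = 75.1 GB = 600800.0000 Mb
rate = 600800.0000 / 1530.0000 = 392.6797 Mbps

392.6797 Mbps


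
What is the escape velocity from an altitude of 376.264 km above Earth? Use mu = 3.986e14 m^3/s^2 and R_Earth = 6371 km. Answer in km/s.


r = 6371.0 + 376.264 = 6747.2640 km = 6.747264e+06 m
v_esc = sqrt(2*mu/r) = sqrt(2*3.986e14 / 6.747264e+06)
v_esc = 10869.7560 m/s = 10.8698 km/s

10.8698 km/s


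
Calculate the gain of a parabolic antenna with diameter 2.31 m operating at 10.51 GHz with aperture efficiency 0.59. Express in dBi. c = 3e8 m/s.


lambda = c/f = 3e8 / 1.051e+10 = 0.02854424 m
G = eta*(pi*D/lambda)^2 = 0.59*(pi*2.31/0.02854424)^2
G = 38136.3074 (linear)
G = 10*log10(38136.3074) = 45.8134 dBi

45.8134 dBi


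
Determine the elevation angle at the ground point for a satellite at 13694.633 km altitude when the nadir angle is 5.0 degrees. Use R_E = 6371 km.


r = R_E + alt = 20065.6330 km
Law of sines in the satellite / Earth-center / ground-point triangle:
  sin(nadir)/R_E = sin(90 + el)/r  =>  cos(el) = (r/R_E)*sin(nadir)
cos(el) = (20065.6330 / 6371.0000) * sin(5.0 deg) = 0.2744993
el = arccos(0.2744993) = 74.0678 deg
(Earth-central angle = 90 - nadir - el = 10.9322 deg)

74.0678 degrees


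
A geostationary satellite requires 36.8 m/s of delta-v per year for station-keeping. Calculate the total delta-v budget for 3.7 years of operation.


dV = rate * years = 36.8 * 3.7
dV = 136.1600 m/s

136.1600 m/s


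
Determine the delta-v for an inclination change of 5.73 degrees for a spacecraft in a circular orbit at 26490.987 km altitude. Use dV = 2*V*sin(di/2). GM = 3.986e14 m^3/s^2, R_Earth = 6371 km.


r = 32861.9870 km = 3.2861987e+07 m
V = sqrt(mu/r) = 3482.7455 m/s
di = 5.73 deg = 0.1000074 rad
dV = 2*V*sin(di/2) = 2*3482.7455*sin(0.05000368)
dV = 348.1551 m/s = 0.3481551 km/s

0.3482 km/s


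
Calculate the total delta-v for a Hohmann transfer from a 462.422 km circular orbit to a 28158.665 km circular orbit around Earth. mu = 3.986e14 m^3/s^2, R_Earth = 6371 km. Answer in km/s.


r1 = 6833.4220 km = 6.833422e+06 m
r2 = 34529.6650 km = 3.4529665e+07 m
dv1 = sqrt(mu/r1)*(sqrt(2*r2/(r1+r2)) - 1) = 2231.1000 m/s
dv2 = sqrt(mu/r2)*(1 - sqrt(2*r1/(r1+r2))) = 1444.6113 m/s
total dv = |dv1| + |dv2| = 2231.1000 + 1444.6113 = 3675.7113 m/s = 3.6757 km/s

3.6757 km/s


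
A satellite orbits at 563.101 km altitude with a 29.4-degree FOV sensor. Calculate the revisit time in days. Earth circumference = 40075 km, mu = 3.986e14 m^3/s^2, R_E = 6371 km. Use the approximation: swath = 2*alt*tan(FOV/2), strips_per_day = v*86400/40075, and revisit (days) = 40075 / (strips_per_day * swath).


swath = 2*563.101*tan(0.2565634) = 295.4536 km
v = sqrt(mu/r) = 7581.8217 m/s = 7.5818 km/s
strips/day = v*86400/40075 = 7.5818*86400/40075 = 16.3461
coverage/day = strips * swath = 16.3461 * 295.4536 = 4829.5093 km
revisit = 40075 / 4829.5093 = 8.2979 days

8.2979 days


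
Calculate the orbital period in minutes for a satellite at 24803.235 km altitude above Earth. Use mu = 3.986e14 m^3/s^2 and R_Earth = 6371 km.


r = 31174.2350 km = 3.1174235e+07 m
T = 2*pi*sqrt(r^3/mu) = 2*pi*sqrt(3.0296148e+22 / 3.986e14)
T = 54777.8432 s = 912.9641 min

912.9641 minutes


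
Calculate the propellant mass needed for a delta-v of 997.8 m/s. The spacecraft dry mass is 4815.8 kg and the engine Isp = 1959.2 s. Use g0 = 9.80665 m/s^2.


ve = Isp * g0 = 1959.2 * 9.80665 = 19213.188680 m/s
mass ratio = exp(dv/ve) = exp(997.8/19213.188680) = 1.05330525
m_prop = m_dry * (mr - 1) = 4815.8 * (1.05330525 - 1)
m_prop = 256.7074 kg

256.7074 kg


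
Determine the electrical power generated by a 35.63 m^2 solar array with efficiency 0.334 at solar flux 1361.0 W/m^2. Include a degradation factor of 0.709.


P = area * eta * S * degradation
P = 35.63 * 0.334 * 1361.0 * 0.709
P = 11483.2984 W

11483.2984 W


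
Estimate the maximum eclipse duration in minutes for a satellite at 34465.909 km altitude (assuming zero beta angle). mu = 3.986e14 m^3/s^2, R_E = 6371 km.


r = 40836.9090 km
T = 1368.7977 min
Eclipse fraction = arcsin(R_E/r)/pi = arcsin(6371.0000/40836.9090)/pi
= arcsin(0.1560108)/pi = 0.04986348
Eclipse duration = 0.04986348 * 1368.7977 = 68.2530 min

68.2530 minutes


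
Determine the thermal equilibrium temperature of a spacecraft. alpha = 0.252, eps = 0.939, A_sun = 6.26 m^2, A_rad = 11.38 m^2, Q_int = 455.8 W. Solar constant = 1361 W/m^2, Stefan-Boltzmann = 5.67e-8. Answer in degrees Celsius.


Numerator = alpha*S*A_sun + Q_int = 0.252*1361*6.26 + 455.8 = 2602.8047 W
Denominator = eps*sigma*A_rad = 0.939*5.67e-8*11.38 = 6.0588599e-07 W/K^4
T^4 = 4.2958655e+09 K^4
T = 256.0134 K = -17.1366 C

-17.1366 degrees Celsius


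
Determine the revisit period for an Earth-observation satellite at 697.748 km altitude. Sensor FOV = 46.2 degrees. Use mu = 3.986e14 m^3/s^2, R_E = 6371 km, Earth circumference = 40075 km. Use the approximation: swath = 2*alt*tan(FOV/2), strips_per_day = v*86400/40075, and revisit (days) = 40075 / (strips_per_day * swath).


swath = 2*697.748*tan(0.4031711) = 595.2295 km
v = sqrt(mu/r) = 7509.2644 m/s = 7.5093 km/s
strips/day = v*86400/40075 = 7.5093*86400/40075 = 16.1897
coverage/day = strips * swath = 16.1897 * 595.2295 = 9636.5604 km
revisit = 40075 / 9636.5604 = 4.1586 days

4.1586 days


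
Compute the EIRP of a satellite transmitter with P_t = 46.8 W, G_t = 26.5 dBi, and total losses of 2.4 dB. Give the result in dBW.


Pt = 46.8 W = 16.7025 dBW
EIRP = Pt_dBW + Gt - losses = 16.7025 + 26.5 - 2.4 = 40.8025 dBW

40.8025 dBW


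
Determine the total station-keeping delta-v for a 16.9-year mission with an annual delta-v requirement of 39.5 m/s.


dV = rate * years = 39.5 * 16.9
dV = 667.5500 m/s

667.5500 m/s


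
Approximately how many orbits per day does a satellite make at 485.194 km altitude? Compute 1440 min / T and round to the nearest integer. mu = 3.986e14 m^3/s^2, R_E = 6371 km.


r = 6.856194e+06 m
T = 2*pi*sqrt(r^3/mu) = 5649.8363 s = 94.1639 min
revs/day = 1440 / 94.1639 = 15.2925
Rounded: 15 revolutions per day

15 revolutions per day


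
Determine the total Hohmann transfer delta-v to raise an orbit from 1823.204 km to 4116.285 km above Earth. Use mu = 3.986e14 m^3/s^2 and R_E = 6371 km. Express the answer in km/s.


r1 = 8194.2040 km = 8.194204e+06 m
r2 = 10487.2850 km = 1.0487285e+07 m
dv1 = sqrt(mu/r1)*(sqrt(2*r2/(r1+r2)) - 1) = 415.6625 m/s
dv2 = sqrt(mu/r2)*(1 - sqrt(2*r1/(r1+r2))) = 390.7518 m/s
total dv = |dv1| + |dv2| = 415.6625 + 390.7518 = 806.4143 m/s = 0.8064143 km/s

0.8064 km/s


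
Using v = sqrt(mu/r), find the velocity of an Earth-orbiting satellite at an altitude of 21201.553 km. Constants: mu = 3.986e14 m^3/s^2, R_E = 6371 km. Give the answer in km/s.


r = R_E + alt = 6371.0 + 21201.553 = 27572.5530 km = 2.7572553e+07 m
v = sqrt(mu/r) = sqrt(3.986e14 / 2.7572553e+07) = 3802.1580 m/s = 3.8022 km/s

3.8022 km/s


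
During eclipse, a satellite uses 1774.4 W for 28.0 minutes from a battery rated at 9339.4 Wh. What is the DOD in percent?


E_used = P * t / 60 = 1774.4 * 28.0 / 60 = 828.0533 Wh
DOD = E_used / E_total * 100 = 828.0533 / 9339.4 * 100
DOD = 8.8662 %

8.8662 %


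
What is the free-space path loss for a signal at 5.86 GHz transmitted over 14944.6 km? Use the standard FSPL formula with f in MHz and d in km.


f = 5.86 GHz = 5860.0000 MHz
d = 14944.6 km
FSPL = 32.44 + 20*log10(5860.0000) + 20*log10(14944.6)
FSPL = 32.44 + 75.3580 + 83.4897
FSPL = 191.2876 dB

191.2876 dB


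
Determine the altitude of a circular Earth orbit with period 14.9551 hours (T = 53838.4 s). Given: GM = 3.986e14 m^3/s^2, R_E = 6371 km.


T = 53838.4 s
r = (mu*T^2/(4*pi^2))^(1/3) = (3.986e14 * 53838.4^2 / (4*pi^2))^(1/3)
r = 3.0816782e+07 m = 30816.7817 km
alt = r - R_E = 30816.7817 - 6371 = 24445.7817 km

24445.7817 km


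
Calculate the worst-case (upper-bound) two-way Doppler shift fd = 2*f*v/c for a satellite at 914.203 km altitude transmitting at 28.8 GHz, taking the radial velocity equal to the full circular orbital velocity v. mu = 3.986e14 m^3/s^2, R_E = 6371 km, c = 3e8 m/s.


r = 7.285203e+06 m
v = sqrt(mu/r) = 7396.8671 m/s (worst-case radial velocity)
f = 28.8 GHz = 2.88e+10 Hz
fd = 2*f*v/c = 2*2.88e+10*7396.8671/3.0e+08
fd = 1.4201985e+06 Hz

1.4202e+06 Hz


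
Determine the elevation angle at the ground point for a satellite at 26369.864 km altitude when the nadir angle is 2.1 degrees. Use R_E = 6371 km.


r = R_E + alt = 32740.8640 km
Law of sines in the satellite / Earth-center / ground-point triangle:
  sin(nadir)/R_E = sin(90 + el)/r  =>  cos(el) = (r/R_E)*sin(nadir)
cos(el) = (32740.8640 / 6371.0000) * sin(2.1 deg) = 0.1883137
el = arccos(0.1883137) = 79.1456 deg
(Earth-central angle = 90 - nadir - el = 8.7544 deg)

79.1456 degrees


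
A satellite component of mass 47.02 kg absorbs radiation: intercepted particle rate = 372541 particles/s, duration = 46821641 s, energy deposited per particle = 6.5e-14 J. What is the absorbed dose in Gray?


Total energy deposited = rate * time * E_per
  = 372541 * 46821641 * 6.5e-14 = 1.1338 J
Dose = E_total / mass = 1.1338 / 47.02
Dose = 0.02411301 Gy

0.0241 Gy


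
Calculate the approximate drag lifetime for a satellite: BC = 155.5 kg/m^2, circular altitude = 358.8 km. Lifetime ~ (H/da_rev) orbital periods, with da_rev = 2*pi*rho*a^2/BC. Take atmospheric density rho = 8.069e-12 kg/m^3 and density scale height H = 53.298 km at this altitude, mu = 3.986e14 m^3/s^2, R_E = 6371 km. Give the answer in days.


a = R_E + alt = 6729.8000 km = 6.7298e+06 m
da_rev = 2*pi*rho*a^2/BC = 2*pi*8.069e-12*(6.7298e+06)^2/155.5 = 14.766362 m per revolution
N = H/da_rev = 53298.0000 m / 14.766362 m = 3609.4199 revolutions
P = 2*pi*sqrt(a^3/mu) = 5494.3264 s
lifetime = N*P = 3609.4199 * 5494.3264 = 1.9831331e+07 s = 229.5293 days

229.5293 days


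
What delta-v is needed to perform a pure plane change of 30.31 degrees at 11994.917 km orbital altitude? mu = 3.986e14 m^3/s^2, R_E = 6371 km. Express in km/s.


r = 18365.9170 km = 1.8365917e+07 m
V = sqrt(mu/r) = 4658.6742 m/s
di = 30.31 deg = 0.5290093 rad
dV = 2*V*sin(di/2) = 2*4658.6742*sin(0.2645046)
dV = 2435.8453 m/s = 2.4358 km/s

2.4358 km/s


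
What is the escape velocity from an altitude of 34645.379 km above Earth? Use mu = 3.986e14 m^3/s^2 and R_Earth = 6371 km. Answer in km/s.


r = 6371.0 + 34645.379 = 41016.3790 km = 4.1016379e+07 m
v_esc = sqrt(2*mu/r) = sqrt(2*3.986e14 / 4.1016379e+07)
v_esc = 4408.6435 m/s = 4.4086 km/s

4.4086 km/s


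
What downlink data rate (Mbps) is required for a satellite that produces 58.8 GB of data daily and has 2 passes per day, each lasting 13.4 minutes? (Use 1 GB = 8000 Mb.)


total contact time = 2 * 13.4 * 60 = 1608.0000 s
data = 58.8 GB = 470400.0000 Mb
rate = 470400.0000 / 1608.0000 = 292.5373 Mbps

292.5373 Mbps


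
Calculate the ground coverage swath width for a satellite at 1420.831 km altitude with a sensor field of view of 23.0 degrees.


FOV = 23.0 deg = 0.4014257 rad
swath = 2 * alt * tan(FOV/2) = 2 * 1420.831 * tan(0.2007129)
swath = 2 * 1420.831 * 0.2034523
swath = 578.1427 km

578.1427 km


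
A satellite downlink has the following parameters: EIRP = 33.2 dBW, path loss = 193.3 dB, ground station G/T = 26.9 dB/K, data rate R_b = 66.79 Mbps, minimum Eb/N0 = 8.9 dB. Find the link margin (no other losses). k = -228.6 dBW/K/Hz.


C/N0 = EIRP - FSPL + G/T - k = 33.2 - 193.3 + 26.9 - (-228.6)
C/N0 = 95.4000 dB-Hz
R_b = 66.79 Mbps = 6.679e+07 bps -> 10*log10(R_b) = 78.2471 dB-Hz
Eb/N0 = C/N0 - 10*log10(R_b) = 95.4000 - 78.2471 = 17.1529 dB
Margin = Eb/N0 - Eb/N0_req = 17.1529 - 8.9 = 8.2529 dB (link closes)

8.2529 dB


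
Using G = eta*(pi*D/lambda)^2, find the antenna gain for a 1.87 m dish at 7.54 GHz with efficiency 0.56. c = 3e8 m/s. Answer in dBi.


lambda = c/f = 3e8 / 7.54e+09 = 0.0397878 m
G = eta*(pi*D/lambda)^2 = 0.56*(pi*1.87/0.0397878)^2
G = 12208.7491 (linear)
G = 10*log10(12208.7491) = 40.8667 dBi

40.8667 dBi


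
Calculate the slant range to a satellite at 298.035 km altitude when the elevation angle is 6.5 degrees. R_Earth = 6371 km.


h = 298.035 km, el = 6.5 deg
d = -R_E*sin(el) + sqrt((R_E*sin(el))^2 + 2*R_E*h + h^2)
d = -6371.0000*sin(0.1134464) + sqrt((6371.0000*0.1132032)^2 + 2*6371.0000*298.035 + 298.035^2)
d = 1377.9588 km

1377.9588 km


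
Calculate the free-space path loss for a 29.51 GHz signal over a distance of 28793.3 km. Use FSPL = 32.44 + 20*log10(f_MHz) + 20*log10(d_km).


f = 29.51 GHz = 29510.0000 MHz
d = 28793.3 km
FSPL = 32.44 + 20*log10(29510.0000) + 20*log10(28793.3)
FSPL = 32.44 + 89.3994 + 89.1858
FSPL = 211.0252 dB

211.0252 dB


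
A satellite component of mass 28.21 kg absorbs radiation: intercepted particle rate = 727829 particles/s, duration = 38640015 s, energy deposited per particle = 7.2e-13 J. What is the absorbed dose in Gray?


Total energy deposited = rate * time * E_per
  = 727829 * 38640015 * 7.2e-13 = 20.2488 J
Dose = E_total / mass = 20.2488 / 28.21
Dose = 0.7177878 Gy

0.7178 Gy


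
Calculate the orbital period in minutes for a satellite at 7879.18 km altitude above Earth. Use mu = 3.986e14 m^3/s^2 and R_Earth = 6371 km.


r = 14250.1800 km = 1.425018e+07 m
T = 2*pi*sqrt(r^3/mu) = 2*pi*sqrt(2.8937503e+21 / 3.986e14)
T = 16929.4070 s = 282.1568 min

282.1568 minutes


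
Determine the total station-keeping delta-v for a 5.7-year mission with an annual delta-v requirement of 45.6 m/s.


dV = rate * years = 45.6 * 5.7
dV = 259.9200 m/s

259.9200 m/s


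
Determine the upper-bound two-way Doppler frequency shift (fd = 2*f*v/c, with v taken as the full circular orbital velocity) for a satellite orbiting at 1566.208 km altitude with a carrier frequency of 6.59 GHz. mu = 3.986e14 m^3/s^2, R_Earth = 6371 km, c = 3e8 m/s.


r = 7.937208e+06 m
v = sqrt(mu/r) = 7086.5485 m/s (worst-case radial velocity)
f = 6.59 GHz = 6.59e+09 Hz
fd = 2*f*v/c = 2*6.59e+09*7086.5485/3.0e+08
fd = 311335.6994 Hz

311335.6994 Hz


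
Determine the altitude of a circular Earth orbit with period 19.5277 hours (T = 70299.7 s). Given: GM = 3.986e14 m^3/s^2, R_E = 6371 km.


T = 70299.7 s
r = (mu*T^2/(4*pi^2))^(1/3) = (3.986e14 * 70299.7^2 / (4*pi^2))^(1/3)
r = 3.6815285e+07 m = 36815.2850 km
alt = r - R_E = 36815.2850 - 6371 = 30444.2850 km

30444.2850 km


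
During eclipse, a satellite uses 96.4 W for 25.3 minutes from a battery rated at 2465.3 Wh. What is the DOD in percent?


E_used = P * t / 60 = 96.4 * 25.3 / 60 = 40.6487 Wh
DOD = E_used / E_total * 100 = 40.6487 / 2465.3 * 100
DOD = 1.6488 %

1.6488 %


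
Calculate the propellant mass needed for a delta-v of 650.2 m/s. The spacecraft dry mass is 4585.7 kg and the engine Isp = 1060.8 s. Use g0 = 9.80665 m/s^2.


ve = Isp * g0 = 1060.8 * 9.80665 = 10402.894320 m/s
mass ratio = exp(dv/ve) = exp(650.2/10402.894320) = 1.06449641
m_prop = m_dry * (mr - 1) = 4585.7 * (1.06449641 - 1)
m_prop = 295.7612 kg

295.7612 kg


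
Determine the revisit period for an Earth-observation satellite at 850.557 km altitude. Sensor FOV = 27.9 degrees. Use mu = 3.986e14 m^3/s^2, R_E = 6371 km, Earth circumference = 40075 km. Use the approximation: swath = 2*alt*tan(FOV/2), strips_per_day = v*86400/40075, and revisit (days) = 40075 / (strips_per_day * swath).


swath = 2*850.557*tan(0.2434734) = 422.5589 km
v = sqrt(mu/r) = 7429.3912 m/s = 7.4294 km/s
strips/day = v*86400/40075 = 7.4294*86400/40075 = 16.0175
coverage/day = strips * swath = 16.0175 * 422.5589 = 6768.3172 km
revisit = 40075 / 6768.3172 = 5.9210 days

5.9210 days


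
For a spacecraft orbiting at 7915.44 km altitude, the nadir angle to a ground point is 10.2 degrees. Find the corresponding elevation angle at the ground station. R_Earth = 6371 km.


r = R_E + alt = 14286.4400 km
Law of sines in the satellite / Earth-center / ground-point triangle:
  sin(nadir)/R_E = sin(90 + el)/r  =>  cos(el) = (r/R_E)*sin(nadir)
cos(el) = (14286.4400 / 6371.0000) * sin(10.2 deg) = 0.3970979
el = arccos(0.3970979) = 66.6031 deg
(Earth-central angle = 90 - nadir - el = 13.1969 deg)

66.6031 degrees


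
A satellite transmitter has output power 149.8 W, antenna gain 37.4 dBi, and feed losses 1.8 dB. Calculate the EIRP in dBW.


Pt = 149.8 W = 21.7551 dBW
EIRP = Pt_dBW + Gt - losses = 21.7551 + 37.4 - 1.8 = 57.3551 dBW

57.3551 dBW


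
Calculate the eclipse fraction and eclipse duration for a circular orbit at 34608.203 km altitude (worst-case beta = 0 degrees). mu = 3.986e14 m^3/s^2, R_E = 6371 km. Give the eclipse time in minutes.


r = 40979.2030 km
T = 1375.9582 min
Eclipse fraction = arcsin(R_E/r)/pi = arcsin(6371.0000/40979.2030)/pi
= arcsin(0.1554691)/pi = 0.04968891
Eclipse duration = 0.04968891 * 1375.9582 = 68.3699 min

68.3699 minutes


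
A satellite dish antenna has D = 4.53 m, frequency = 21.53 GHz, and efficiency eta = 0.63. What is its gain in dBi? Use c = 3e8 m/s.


lambda = c/f = 3e8 / 2.153e+10 = 0.01393405 m
G = eta*(pi*D/lambda)^2 = 0.63*(pi*4.53/0.01393405)^2
G = 657176.8389 (linear)
G = 10*log10(657176.8389) = 58.1768 dBi

58.1768 dBi


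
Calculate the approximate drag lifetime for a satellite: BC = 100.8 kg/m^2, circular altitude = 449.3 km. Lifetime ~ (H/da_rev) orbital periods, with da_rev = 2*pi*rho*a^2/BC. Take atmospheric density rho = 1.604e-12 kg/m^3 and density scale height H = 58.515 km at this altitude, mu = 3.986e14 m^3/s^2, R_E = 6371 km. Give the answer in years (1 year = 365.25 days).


a = R_E + alt = 6820.3000 km = 6.8203e+06 m
da_rev = 2*pi*rho*a^2/BC = 2*pi*1.604e-12*(6.8203e+06)^2/100.8 = 4.650832 m per revolution
N = H/da_rev = 58515.0000 m / 4.650832 m = 12581.6197 revolutions
P = 2*pi*sqrt(a^3/mu) = 5605.5269 s
lifetime = N*P = 12581.6197 * 5605.5269 = 7.0526607e+07 s = 816.2802 days
years = 816.2802 / 365.25 = 2.2349 years

2.2349 years


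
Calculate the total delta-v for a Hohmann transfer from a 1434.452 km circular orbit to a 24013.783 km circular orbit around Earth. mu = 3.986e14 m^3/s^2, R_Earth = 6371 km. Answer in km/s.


r1 = 7805.4520 km = 7.805452e+06 m
r2 = 30384.7830 km = 3.0384783e+07 m
dv1 = sqrt(mu/r1)*(sqrt(2*r2/(r1+r2)) - 1) = 1868.2850 m/s
dv2 = sqrt(mu/r2)*(1 - sqrt(2*r1/(r1+r2))) = 1306.2549 m/s
total dv = |dv1| + |dv2| = 1868.2850 + 1306.2549 = 3174.5399 m/s = 3.1745 km/s

3.1745 km/s


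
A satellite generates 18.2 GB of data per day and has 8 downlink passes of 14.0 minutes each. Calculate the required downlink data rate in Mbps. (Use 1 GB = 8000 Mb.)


total contact time = 8 * 14.0 * 60 = 6720.0000 s
data = 18.2 GB = 145600.0000 Mb
rate = 145600.0000 / 6720.0000 = 21.6667 Mbps

21.6667 Mbps


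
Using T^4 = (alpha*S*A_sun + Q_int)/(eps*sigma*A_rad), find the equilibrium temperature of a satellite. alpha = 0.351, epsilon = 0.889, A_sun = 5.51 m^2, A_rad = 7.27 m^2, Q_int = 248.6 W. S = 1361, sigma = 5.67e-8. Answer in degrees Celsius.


Numerator = alpha*S*A_sun + Q_int = 0.351*1361*5.51 + 248.6 = 2880.7876 W
Denominator = eps*sigma*A_rad = 0.889*5.67e-8*7.27 = 3.664538e-07 W/K^4
T^4 = 7.8612573e+09 K^4
T = 297.7646 K = 24.6146 C

24.6146 degrees Celsius


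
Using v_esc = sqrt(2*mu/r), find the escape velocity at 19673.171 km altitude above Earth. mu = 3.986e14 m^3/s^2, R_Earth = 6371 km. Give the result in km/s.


r = 6371.0 + 19673.171 = 26044.1710 km = 2.6044171e+07 m
v_esc = sqrt(2*mu/r) = sqrt(2*3.986e14 / 2.6044171e+07)
v_esc = 5532.5886 m/s = 5.5326 km/s

5.5326 km/s


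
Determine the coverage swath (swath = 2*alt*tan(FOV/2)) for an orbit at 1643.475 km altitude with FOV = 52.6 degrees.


FOV = 52.6 deg = 0.9180432 rad
swath = 2 * alt * tan(FOV/2) = 2 * 1643.475 * tan(0.4590216)
swath = 2 * 1643.475 * 0.4942308
swath = 1624.5119 km

1624.5119 km


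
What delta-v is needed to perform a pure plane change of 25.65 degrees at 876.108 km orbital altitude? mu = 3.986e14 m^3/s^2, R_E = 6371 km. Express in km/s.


r = 7247.1080 km = 7.247108e+06 m
V = sqrt(mu/r) = 7416.2828 m/s
di = 25.65 deg = 0.447677 rad
dV = 2*V*sin(di/2) = 2*7416.2828*sin(0.2238385)
dV = 3292.4434 m/s = 3.2924 km/s

3.2924 km/s


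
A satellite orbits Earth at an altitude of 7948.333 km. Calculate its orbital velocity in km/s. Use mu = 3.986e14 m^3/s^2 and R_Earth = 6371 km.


r = R_E + alt = 6371.0 + 7948.333 = 14319.3330 km = 1.4319333e+07 m
v = sqrt(mu/r) = sqrt(3.986e14 / 1.4319333e+07) = 5276.0300 m/s = 5.2760 km/s

5.2760 km/s


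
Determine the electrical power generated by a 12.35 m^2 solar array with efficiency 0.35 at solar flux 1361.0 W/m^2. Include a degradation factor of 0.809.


P = area * eta * S * degradation
P = 12.35 * 0.35 * 1361.0 * 0.809
P = 4759.2843 W

4759.2843 W


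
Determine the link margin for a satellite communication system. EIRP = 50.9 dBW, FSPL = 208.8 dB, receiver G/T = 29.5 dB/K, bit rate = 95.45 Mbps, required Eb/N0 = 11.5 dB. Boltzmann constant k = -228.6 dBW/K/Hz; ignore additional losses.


C/N0 = EIRP - FSPL + G/T - k = 50.9 - 208.8 + 29.5 - (-228.6)
C/N0 = 100.2000 dB-Hz
R_b = 95.45 Mbps = 9.545e+07 bps -> 10*log10(R_b) = 79.7978 dB-Hz
Eb/N0 = C/N0 - 10*log10(R_b) = 100.2000 - 79.7978 = 20.4022 dB
Margin = Eb/N0 - Eb/N0_req = 20.4022 - 11.5 = 8.9022 dB (link closes)

8.9022 dB


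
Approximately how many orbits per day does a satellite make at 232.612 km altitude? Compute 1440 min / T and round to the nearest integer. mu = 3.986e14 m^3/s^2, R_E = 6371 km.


r = 6.603612e+06 m
T = 2*pi*sqrt(r^3/mu) = 5340.5200 s = 89.0087 min
revs/day = 1440 / 89.0087 = 16.1782
Rounded: 16 revolutions per day

16 revolutions per day


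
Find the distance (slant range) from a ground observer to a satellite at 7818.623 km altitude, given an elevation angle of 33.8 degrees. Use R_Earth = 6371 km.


h = 7818.623 km, el = 33.8 deg
d = -R_E*sin(el) + sqrt((R_E*sin(el))^2 + 2*R_E*h + h^2)
d = -6371.0000*sin(0.5899213) + sqrt((6371.0000*0.5562956)^2 + 2*6371.0000*7818.623 + 7818.623^2)
d = 9620.8255 km

9620.8255 km


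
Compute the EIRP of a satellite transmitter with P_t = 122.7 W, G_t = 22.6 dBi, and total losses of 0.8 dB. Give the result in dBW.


Pt = 122.7 W = 20.8884 dBW
EIRP = Pt_dBW + Gt - losses = 20.8884 + 22.6 - 0.8 = 42.6884 dBW

42.6884 dBW


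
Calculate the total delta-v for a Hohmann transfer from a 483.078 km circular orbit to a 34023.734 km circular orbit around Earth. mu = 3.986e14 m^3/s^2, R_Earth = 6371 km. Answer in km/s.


r1 = 6854.0780 km = 6.854078e+06 m
r2 = 40394.7340 km = 4.0394734e+07 m
dv1 = sqrt(mu/r1)*(sqrt(2*r2/(r1+r2)) - 1) = 2345.9042 m/s
dv2 = sqrt(mu/r2)*(1 - sqrt(2*r1/(r1+r2))) = 1449.2773 m/s
total dv = |dv1| + |dv2| = 2345.9042 + 1449.2773 = 3795.1816 m/s = 3.7952 km/s

3.7952 km/s


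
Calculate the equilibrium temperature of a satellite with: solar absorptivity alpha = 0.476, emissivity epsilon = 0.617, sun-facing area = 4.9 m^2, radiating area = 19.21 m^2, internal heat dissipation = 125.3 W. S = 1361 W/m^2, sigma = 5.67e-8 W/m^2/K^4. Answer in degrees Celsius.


Numerator = alpha*S*A_sun + Q_int = 0.476*1361*4.9 + 125.3 = 3299.6964 W
Denominator = eps*sigma*A_rad = 0.617*5.67e-8*19.21 = 6.7204072e-07 W/K^4
T^4 = 4.909965e+09 K^4
T = 264.7095 K = -8.4405 C

-8.4405 degrees Celsius


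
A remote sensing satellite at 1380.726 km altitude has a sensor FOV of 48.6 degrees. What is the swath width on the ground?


FOV = 48.6 deg = 0.84823 rad
swath = 2 * alt * tan(FOV/2) = 2 * 1380.726 * tan(0.424115)
swath = 2 * 1380.726 * 0.4515173
swath = 1246.8434 km

1246.8434 km


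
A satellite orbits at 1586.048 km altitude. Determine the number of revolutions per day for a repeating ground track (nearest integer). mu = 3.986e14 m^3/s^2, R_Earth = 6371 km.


r = 7.957048e+06 m
T = 2*pi*sqrt(r^3/mu) = 7063.8129 s = 117.7302 min
revs/day = 1440 / 117.7302 = 12.2314
Rounded: 12 revolutions per day

12 revolutions per day


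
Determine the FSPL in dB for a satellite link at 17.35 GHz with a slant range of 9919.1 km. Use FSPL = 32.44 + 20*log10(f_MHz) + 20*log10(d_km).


f = 17.35 GHz = 17350.0000 MHz
d = 9919.1 km
FSPL = 32.44 + 20*log10(17350.0000) + 20*log10(9919.1)
FSPL = 32.44 + 84.7860 + 79.9294
FSPL = 197.1554 dB

197.1554 dB


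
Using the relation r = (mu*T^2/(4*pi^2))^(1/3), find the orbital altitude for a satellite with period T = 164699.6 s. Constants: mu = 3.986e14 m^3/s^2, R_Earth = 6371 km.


T = 164699.6 s
r = (mu*T^2/(4*pi^2))^(1/3) = (3.986e14 * 164699.6^2 / (4*pi^2))^(1/3)
r = 6.4941286e+07 m = 64941.2857 km
alt = r - R_E = 64941.2857 - 6371 = 58570.2857 km

58570.2857 km


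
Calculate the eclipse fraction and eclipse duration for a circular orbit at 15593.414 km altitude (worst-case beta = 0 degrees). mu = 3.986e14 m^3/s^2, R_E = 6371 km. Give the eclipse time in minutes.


r = 21964.4140 km
T = 539.9324 min
Eclipse fraction = arcsin(R_E/r)/pi = arcsin(6371.0000/21964.4140)/pi
= arcsin(0.2900601)/pi = 0.0936753
Eclipse duration = 0.0936753 * 539.9324 = 50.5783 min

50.5783 minutes


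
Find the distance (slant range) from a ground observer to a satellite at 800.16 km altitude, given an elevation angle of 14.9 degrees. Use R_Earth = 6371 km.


h = 800.16 km, el = 14.9 deg
d = -R_E*sin(el) + sqrt((R_E*sin(el))^2 + 2*R_E*h + h^2)
d = -6371.0000*sin(0.2600541) + sqrt((6371.0000*0.2571328)^2 + 2*6371.0000*800.16 + 800.16^2)
d = 2038.7039 km

2038.7039 km


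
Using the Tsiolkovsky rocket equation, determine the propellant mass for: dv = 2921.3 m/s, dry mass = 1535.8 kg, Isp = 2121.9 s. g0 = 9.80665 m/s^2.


ve = Isp * g0 = 2121.9 * 9.80665 = 20808.730635 m/s
mass ratio = exp(dv/ve) = exp(2921.3/20808.730635) = 1.15072041
m_prop = m_dry * (mr - 1) = 1535.8 * (1.15072041 - 1)
m_prop = 231.4764 kg

231.4764 kg


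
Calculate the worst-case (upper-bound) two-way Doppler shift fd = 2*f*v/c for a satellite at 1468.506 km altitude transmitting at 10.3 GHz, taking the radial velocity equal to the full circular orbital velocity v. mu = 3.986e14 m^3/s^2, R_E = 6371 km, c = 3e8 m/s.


r = 7.839506e+06 m
v = sqrt(mu/r) = 7130.5708 m/s (worst-case radial velocity)
f = 10.3 GHz = 1.03e+10 Hz
fd = 2*f*v/c = 2*1.03e+10*7130.5708/3.0e+08
fd = 489632.5309 Hz

489632.5309 Hz


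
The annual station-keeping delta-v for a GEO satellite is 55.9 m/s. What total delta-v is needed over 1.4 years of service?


dV = rate * years = 55.9 * 1.4
dV = 78.2600 m/s

78.2600 m/s


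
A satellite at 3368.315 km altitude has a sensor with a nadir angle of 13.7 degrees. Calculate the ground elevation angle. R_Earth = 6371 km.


r = R_E + alt = 9739.3150 km
Law of sines in the satellite / Earth-center / ground-point triangle:
  sin(nadir)/R_E = sin(90 + el)/r  =>  cos(el) = (r/R_E)*sin(nadir)
cos(el) = (9739.3150 / 6371.0000) * sin(13.7 deg) = 0.3620533
el = arccos(0.3620533) = 68.7737 deg
(Earth-central angle = 90 - nadir - el = 7.5263 deg)

68.7737 degrees


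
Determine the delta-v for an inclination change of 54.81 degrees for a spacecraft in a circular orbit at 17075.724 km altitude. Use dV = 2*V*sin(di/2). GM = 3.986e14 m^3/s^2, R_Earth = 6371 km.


r = 23446.7240 km = 2.3446724e+07 m
V = sqrt(mu/r) = 4123.1351 m/s
di = 54.81 deg = 0.956615 rad
dV = 2*V*sin(di/2) = 2*4123.1351*sin(0.4783075)
dV = 3795.5706 m/s = 3.7956 km/s

3.7956 km/s


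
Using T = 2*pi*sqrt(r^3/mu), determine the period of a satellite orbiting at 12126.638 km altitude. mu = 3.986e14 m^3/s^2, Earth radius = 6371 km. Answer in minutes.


r = 18497.6380 km = 1.8497638e+07 m
T = 2*pi*sqrt(r^3/mu) = 2*pi*sqrt(6.3292001e+21 / 3.986e14)
T = 25037.1929 s = 417.2865 min

417.2865 minutes


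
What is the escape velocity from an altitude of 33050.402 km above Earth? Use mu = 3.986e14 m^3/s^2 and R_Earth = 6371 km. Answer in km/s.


r = 6371.0 + 33050.402 = 39421.4020 km = 3.9421402e+07 m
v_esc = sqrt(2*mu/r) = sqrt(2*3.986e14 / 3.9421402e+07)
v_esc = 4496.9454 m/s = 4.4969 km/s

4.4969 km/s


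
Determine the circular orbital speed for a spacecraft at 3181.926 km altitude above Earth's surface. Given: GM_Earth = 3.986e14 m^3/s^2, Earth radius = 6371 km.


r = R_E + alt = 6371.0 + 3181.926 = 9552.9260 km = 9.552926e+06 m
v = sqrt(mu/r) = sqrt(3.986e14 / 9.552926e+06) = 6459.5229 m/s = 6.4595 km/s

6.4595 km/s


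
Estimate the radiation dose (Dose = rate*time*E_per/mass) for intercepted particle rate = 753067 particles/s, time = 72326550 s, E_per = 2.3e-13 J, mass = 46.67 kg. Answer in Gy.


Total energy deposited = rate * time * E_per
  = 753067 * 72326550 * 2.3e-13 = 12.5273 J
Dose = E_total / mass = 12.5273 / 46.67
Dose = 0.268424 Gy

0.2684 Gy


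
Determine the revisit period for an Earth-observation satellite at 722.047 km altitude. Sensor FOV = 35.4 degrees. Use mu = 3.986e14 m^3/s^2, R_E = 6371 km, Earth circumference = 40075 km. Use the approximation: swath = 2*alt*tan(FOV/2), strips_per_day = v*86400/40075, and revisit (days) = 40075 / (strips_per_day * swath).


swath = 2*722.047*tan(0.3089233) = 460.8692 km
v = sqrt(mu/r) = 7496.3910 m/s = 7.4964 km/s
strips/day = v*86400/40075 = 7.4964*86400/40075 = 16.1619
coverage/day = strips * swath = 16.1619 * 460.8692 = 7448.5221 km
revisit = 40075 / 7448.5221 = 5.3803 days

5.3803 days


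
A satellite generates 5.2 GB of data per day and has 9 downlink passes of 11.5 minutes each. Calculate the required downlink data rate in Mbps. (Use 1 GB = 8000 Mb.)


total contact time = 9 * 11.5 * 60 = 6210.0000 s
data = 5.2 GB = 41600.0000 Mb
rate = 41600.0000 / 6210.0000 = 6.6989 Mbps

6.6989 Mbps


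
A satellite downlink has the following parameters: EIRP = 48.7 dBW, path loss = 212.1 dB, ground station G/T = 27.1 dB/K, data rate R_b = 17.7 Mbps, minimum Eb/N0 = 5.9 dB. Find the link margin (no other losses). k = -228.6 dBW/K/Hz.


C/N0 = EIRP - FSPL + G/T - k = 48.7 - 212.1 + 27.1 - (-228.6)
C/N0 = 92.3000 dB-Hz
R_b = 17.7 Mbps = 1.77e+07 bps -> 10*log10(R_b) = 72.4797 dB-Hz
Eb/N0 = C/N0 - 10*log10(R_b) = 92.3000 - 72.4797 = 19.8203 dB
Margin = Eb/N0 - Eb/N0_req = 19.8203 - 5.9 = 13.9203 dB (link closes)

13.9203 dB


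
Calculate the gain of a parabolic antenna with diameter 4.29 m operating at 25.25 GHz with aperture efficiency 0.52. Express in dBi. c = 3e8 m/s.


lambda = c/f = 3e8 / 2.525e+10 = 0.01188119 m
G = eta*(pi*D/lambda)^2 = 0.52*(pi*4.29/0.01188119)^2
G = 669110.6291 (linear)
G = 10*log10(669110.6291) = 58.2550 dBi

58.2550 dBi


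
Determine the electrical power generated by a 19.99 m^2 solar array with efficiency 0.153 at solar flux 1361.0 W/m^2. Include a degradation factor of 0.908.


P = area * eta * S * degradation
P = 19.99 * 0.153 * 1361.0 * 0.908
P = 3779.6205 W

3779.6205 W


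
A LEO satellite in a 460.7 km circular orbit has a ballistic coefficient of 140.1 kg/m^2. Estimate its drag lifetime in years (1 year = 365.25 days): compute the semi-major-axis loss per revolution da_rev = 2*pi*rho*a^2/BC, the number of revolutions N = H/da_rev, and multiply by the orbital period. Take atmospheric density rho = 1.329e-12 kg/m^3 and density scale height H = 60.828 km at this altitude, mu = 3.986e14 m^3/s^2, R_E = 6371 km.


a = R_E + alt = 6831.7000 km = 6.8317e+06 m
da_rev = 2*pi*rho*a^2/BC = 2*pi*1.329e-12*(6.8317e+06)^2/140.1 = 2.781790 m per revolution
N = H/da_rev = 60828.0000 m / 2.781790 m = 21866.4987 revolutions
P = 2*pi*sqrt(a^3/mu) = 5619.5870 s
lifetime = N*P = 21866.4987 * 5619.5870 = 1.2288069e+08 s = 1422.2302 days
years = 1422.2302 / 365.25 = 3.8939 years

3.8939 years


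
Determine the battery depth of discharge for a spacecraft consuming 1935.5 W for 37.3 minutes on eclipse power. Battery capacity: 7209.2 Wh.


E_used = P * t / 60 = 1935.5 * 37.3 / 60 = 1203.2358 Wh
DOD = E_used / E_total * 100 = 1203.2358 / 7209.2 * 100
DOD = 16.6903 %

16.6903 %


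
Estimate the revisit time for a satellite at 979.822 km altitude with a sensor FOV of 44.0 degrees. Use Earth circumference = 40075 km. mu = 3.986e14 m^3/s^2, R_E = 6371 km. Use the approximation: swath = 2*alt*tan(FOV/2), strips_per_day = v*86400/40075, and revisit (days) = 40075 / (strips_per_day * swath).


swath = 2*979.822*tan(0.3839724) = 791.7476 km
v = sqrt(mu/r) = 7363.7781 m/s = 7.3638 km/s
strips/day = v*86400/40075 = 7.3638*86400/40075 = 15.8760
coverage/day = strips * swath = 15.8760 * 791.7476 = 12569.7791 km
revisit = 40075 / 12569.7791 = 3.1882 days

3.1882 days


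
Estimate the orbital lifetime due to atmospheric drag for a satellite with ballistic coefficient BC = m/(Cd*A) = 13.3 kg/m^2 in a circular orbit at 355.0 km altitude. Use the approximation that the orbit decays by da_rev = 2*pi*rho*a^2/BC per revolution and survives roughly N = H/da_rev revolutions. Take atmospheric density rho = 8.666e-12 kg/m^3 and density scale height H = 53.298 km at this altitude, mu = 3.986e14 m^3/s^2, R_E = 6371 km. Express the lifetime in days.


a = R_E + alt = 6726.0000 km = 6.726e+06 m
da_rev = 2*pi*rho*a^2/BC = 2*pi*8.666e-12*(6.726e+06)^2/13.3 = 185.208382 m per revolution
N = H/da_rev = 53298.0000 m / 185.208382 m = 287.7732 revolutions
P = 2*pi*sqrt(a^3/mu) = 5489.6735 s
lifetime = N*P = 287.7732 * 5489.6735 = 1.5797807e+06 s = 18.2845 days

18.2845 days
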